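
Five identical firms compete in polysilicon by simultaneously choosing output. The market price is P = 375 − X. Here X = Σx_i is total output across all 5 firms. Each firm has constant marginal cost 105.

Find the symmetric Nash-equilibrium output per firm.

A representative firm's profit is π_i = x_i(375 − X) − 105x_i, with X = x_i + Σ_{j≠i} x_j.
First-order condition: 270 − 2x_i − Σ_{j≠i} x_j = 0.
With identical firms, set every x_j = x: then 270 − 2x − 4x = 0, i.e. x = 270/6 = 45.

45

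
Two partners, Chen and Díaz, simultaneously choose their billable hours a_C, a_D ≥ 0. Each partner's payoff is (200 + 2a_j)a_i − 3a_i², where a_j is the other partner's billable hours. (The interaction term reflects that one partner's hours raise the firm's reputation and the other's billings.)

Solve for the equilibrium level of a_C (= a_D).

Chen's payoff is (200 + 2a_D)a_C − 3a_C².
∂π/∂a_C = 200 + 2a_D − 6a_C = 0, so a_C = 100/3 + (1/3)a_D.
Setting a_C = a_D in the reaction function: a_C = 100/3 + (1/3)a_C, so a_C = (100/3) / (2/3) = 50.

50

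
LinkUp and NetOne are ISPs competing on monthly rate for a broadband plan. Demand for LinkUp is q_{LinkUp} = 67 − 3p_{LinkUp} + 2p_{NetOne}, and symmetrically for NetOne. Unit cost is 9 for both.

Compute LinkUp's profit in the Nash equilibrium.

630.75

LinkUp's profit: π = (p_{LinkUp} − 9)(67 − 3p_{LinkUp} + 2p_{NetOne}).
∂π/∂p_{LinkUp} = 94 − 6p_{LinkUp} + 2p_{NetOne} = 0 ⇒ p_{LinkUp} = 47/3 + (1/3)p_{NetOne}.
By symmetry p_{NetOne} = p_{LinkUp}; substituting into the reaction function, (2/3)p_{LinkUp} = 47/3 and p_{LinkUp} = 23.5.
q_{LinkUp} = 67 − 3·23.5 + 2·23.5 = 43.5.
Profit = (23.5 − 9)·43.5 = 630.75.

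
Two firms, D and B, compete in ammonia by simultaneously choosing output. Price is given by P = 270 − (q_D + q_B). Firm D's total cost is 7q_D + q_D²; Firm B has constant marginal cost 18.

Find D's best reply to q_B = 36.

56.75

Firm D's profit: π = q_D(270 − (q_D + q_B)) − 7q_D − q_D².
∂π/∂q_D = 263 − 4q_D − q_B = 0, so q_D = 65.75 − 0.25q_B.
At q_B = 36: q_D = 65.75 − 0.25·36 = 56.75.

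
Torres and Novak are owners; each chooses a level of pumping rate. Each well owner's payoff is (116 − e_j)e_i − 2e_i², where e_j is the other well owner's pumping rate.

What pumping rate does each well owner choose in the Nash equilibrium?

Torres's payoff is (116 − e_N)e_T − 2e_T².
∂π/∂e_T = 116 − e_N − 4e_T = 0, so e_T = 29 − 0.25e_N.
The game is symmetric, so in equilibrium e_N = e_T: the reaction function gives 1.25e_T = 29, hence e_T = 23.2.

23.2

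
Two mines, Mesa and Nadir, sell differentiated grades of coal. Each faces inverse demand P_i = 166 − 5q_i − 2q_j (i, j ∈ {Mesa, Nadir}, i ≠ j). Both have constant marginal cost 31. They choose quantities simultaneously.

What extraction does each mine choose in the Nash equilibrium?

11.25

Mine Mesa's profit: π = q_{Mesa}(166 − 5q_{Mesa} − 2q_{Nadir}) − 31q_{Mesa}.
∂π/∂q_{Mesa} = 135 − 10q_{Mesa} − 2q_{Nadir} = 0 ⇒ q_{Mesa} = 13.5 − 0.2q_{Nadir}.
By symmetry q_{Nadir} = q_{Mesa}; substituting into the reaction function, 1.2q_{Mesa} = 13.5 and q_{Mesa} = 11.25.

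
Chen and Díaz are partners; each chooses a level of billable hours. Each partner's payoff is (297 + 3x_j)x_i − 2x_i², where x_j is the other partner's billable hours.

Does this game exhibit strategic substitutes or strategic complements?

Chen's payoff is (297 + 3x_D)x_C − 2x_C².
∂π/∂x_C = 297 + 3x_D − 4x_C = 0, so x_C = 74.25 + 0.75x_D.
The best-response slope dx_C/dx_D = 0.75 > 0: the reaction function is upward-sloping, so the choices are strategic complements.

strategic complements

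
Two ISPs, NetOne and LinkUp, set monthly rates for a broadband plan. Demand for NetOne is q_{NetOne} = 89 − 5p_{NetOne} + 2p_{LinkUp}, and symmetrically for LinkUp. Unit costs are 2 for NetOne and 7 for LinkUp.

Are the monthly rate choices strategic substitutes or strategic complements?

strategic complements

NetOne's profit: π = (p_{NetOne} − 2)(89 − 5p_{NetOne} + 2p_{LinkUp}).
∂π/∂p_{NetOne} = 99 − 10p_{NetOne} + 2p_{LinkUp} = 0 ⇒ p_{NetOne} = 9.9 + 0.2p_{LinkUp}.
The best-response slope dp_{NetOne}/dp_{LinkUp} = 0.2 > 0: the reaction function is upward-sloping, so the choices are strategic complements.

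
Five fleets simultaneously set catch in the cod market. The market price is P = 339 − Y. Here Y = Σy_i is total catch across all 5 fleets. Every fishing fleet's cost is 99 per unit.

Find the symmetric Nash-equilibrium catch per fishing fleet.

40

A representative fishing fleet's profit is π_i = y_i(339 − Y) − 99y_i, with Y = y_i + Σ_{j≠i} y_j.
First-order condition: 240 − 2y_i − Σ_{j≠i} y_j = 0.
With identical fishing fleets, set every y_j = y: then 240 − 2y − 4y = 0, i.e. y = 240/6 = 40.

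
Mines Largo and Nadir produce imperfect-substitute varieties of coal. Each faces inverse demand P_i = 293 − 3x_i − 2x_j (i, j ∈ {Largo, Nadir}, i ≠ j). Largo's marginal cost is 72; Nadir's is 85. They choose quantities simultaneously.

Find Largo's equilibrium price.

157.3125

Mine Largo's profit: π = x_{Largo}(293 − 3x_{Largo} − 2x_{Nadir}) − 72x_{Largo}.
∂π/∂x_{Largo} = 221 − 6x_{Largo} − 2x_{Nadir} = 0 ⇒ x_{Largo} = 221/6 − (1/3)x_{Nadir}.
Similarly x_{Nadir} = 104/3 − (1/3)x_{Largo}.
Plugging x_{Nadir} into Largo's best response: x_{Largo} = 221/6 − (1/3)(104/3 − (1/3)x_{Largo}) ⇒ (8/9)x_{Largo} = 455/18, so x_{Largo} = 28.4375.
Then x_{Nadir} = 104/3 − (1/3)·28.4375 = 25.1875.
P_{Largo} = 293 − 3·28.4375 − 2·25.1875 = 157.3125.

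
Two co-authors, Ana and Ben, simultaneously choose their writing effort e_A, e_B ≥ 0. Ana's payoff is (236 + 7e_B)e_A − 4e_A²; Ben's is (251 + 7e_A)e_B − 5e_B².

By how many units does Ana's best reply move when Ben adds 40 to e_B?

35

Expanding Ana's payoff: 236e_A + 7e_Be_A − 4e_A².
∂π/∂e_A = 236 + 7e_B − 8e_A = 0, so e_A = 29.5 + 0.875e_B.
The reaction-function slope is 0.875, so a 40-unit rise in e_B moves e_A by 0.875 × 40 = 35. Ana's best response rises — the actions are strategic complements.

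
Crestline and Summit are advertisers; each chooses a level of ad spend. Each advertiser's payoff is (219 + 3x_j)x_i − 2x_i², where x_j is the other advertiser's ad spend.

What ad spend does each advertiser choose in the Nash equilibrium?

219

Crestline's payoff is (219 + 3x_S)x_C − 2x_C².
∂π/∂x_C = 219 + 3x_S − 4x_C = 0, so x_C = 54.75 + 0.75x_S.
Setting x_C = x_S in the reaction function: x_C = 54.75 + 0.75x_C, so x_C = 54.75 / 0.25 = 219.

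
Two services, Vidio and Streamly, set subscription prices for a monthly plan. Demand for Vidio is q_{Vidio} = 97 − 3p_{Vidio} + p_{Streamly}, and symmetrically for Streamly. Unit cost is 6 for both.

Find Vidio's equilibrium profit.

867

Vidio's profit: π = (p_{Vidio} − 6)(97 − 3p_{Vidio} + p_{Streamly}).
∂π/∂p_{Vidio} = 115 − 6p_{Vidio} + p_{Streamly} = 0 ⇒ p_{Vidio} = 115/6 + (1/6)p_{Streamly}.
Setting p_{Vidio} = p_{Streamly} in the reaction function: p_{Vidio} = 115/6 + (1/6)p_{Vidio}, so p_{Vidio} = (115/6) / (5/6) = 23.
q_{Vidio} = 97 − 3·23 + 23 = 51.
Profit = (23 − 6)·51 = 867.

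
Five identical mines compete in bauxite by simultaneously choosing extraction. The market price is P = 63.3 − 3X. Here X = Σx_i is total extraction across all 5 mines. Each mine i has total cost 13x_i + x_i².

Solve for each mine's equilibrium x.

A representative mine's profit is π_i = x_i(63.3 − 3X) − 13x_i − x_i², with X = x_i + Σ_{j≠i} x_j.
First-order condition: 50.3 − 8x_i − 3Σ_{j≠i} x_j = 0.
Imposing symmetry (x_j = x for all j) turns Σ_{j≠i} x_j into 4x, so 50.3 = 20x and x = 2.515.

2.515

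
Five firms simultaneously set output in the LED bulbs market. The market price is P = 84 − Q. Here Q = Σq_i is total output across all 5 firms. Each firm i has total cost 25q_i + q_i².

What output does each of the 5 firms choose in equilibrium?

A representative firm's profit is π_i = q_i(84 − Q) − 25q_i − q_i², with Q = q_i + Σ_{j≠i} q_j.
First-order condition: 59 − 4q_i − Σ_{j≠i} q_j = 0.
With identical firms, set every q_j = q: then 59 − 4q − 4q = 0, i.e. q = 59/8 = 7.375.

7.375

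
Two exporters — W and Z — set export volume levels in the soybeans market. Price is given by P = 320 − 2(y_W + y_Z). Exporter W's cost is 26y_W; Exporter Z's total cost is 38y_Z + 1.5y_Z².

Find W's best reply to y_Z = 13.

Exporter W's profit: π = y_W(320 − 2(y_W + y_Z)) − 26y_W.
∂π/∂y_W = 294 − 4y_W − 2y_Z = 0, so y_W = 73.5 − 0.5y_Z.
At y_Z = 13: y_W = 73.5 − 0.5·13 = 67.

67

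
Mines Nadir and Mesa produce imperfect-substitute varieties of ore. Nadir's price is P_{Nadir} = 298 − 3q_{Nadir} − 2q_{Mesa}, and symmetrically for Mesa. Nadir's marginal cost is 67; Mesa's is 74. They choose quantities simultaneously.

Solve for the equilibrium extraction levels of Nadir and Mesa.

29.3125, 27.5625

Mine Nadir's profit: π = q_{Nadir}(298 − 3q_{Nadir} − 2q_{Mesa}) − 67q_{Nadir}.
∂π/∂q_{Nadir} = 231 − 6q_{Nadir} − 2q_{Mesa} = 0 ⇒ q_{Nadir} = 38.5 − (1/3)q_{Mesa}.
Similarly q_{Mesa} = 112/3 − (1/3)q_{Nadir}.
Substituting the second reaction function into the first: q_{Nadir} = 38.5 − (1/3)(112/3 − (1/3)q_{Nadir}), which gives (8/9)q_{Nadir} = 469/18 ⇒ q_{Nadir} = 29.3125.
Then q_{Mesa} = 112/3 − (1/3)·29.3125 = 27.5625.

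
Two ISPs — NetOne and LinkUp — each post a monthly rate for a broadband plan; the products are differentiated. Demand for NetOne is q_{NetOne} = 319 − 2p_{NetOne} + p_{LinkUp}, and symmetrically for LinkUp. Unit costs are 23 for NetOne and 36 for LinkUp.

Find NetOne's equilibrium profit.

NetOne's profit: π = (p_{NetOne} − 23)(319 − 2p_{NetOne} + p_{LinkUp}).
∂π/∂p_{NetOne} = 365 − 4p_{NetOne} + p_{LinkUp} = 0 ⇒ p_{NetOne} = 91.25 + 0.25p_{LinkUp}.
Similarly p_{LinkUp} = 97.75 + 0.25p_{NetOne}.
Solving the two reaction functions simultaneously: (1 − (0.25)(0.25))p_{NetOne} = 91.25 + 0.25·97.75, so 0.9375p_{NetOne} = 115.6875 and p_{NetOne} = 123.4.
Then p_{LinkUp} = 97.75 + 0.25·123.4 = 128.6.
q_{NetOne} = 319 − 2·123.4 + 128.6 = 200.8.
Profit = (123.4 − 23)·200.8 = 20160.32.

20160.32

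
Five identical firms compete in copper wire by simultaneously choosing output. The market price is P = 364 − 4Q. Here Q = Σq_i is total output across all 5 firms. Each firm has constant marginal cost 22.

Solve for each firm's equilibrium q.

14.25

A representative firm's profit is π_i = q_i(364 − 4Q) − 22q_i, with Q = q_i + Σ_{j≠i} q_j.
First-order condition: 342 − 8q_i − 4Σ_{j≠i} q_j = 0.
Imposing symmetry (q_j = q for all j) turns Σ_{j≠i} q_j into 4q, so 342 = 24q and q = 14.25.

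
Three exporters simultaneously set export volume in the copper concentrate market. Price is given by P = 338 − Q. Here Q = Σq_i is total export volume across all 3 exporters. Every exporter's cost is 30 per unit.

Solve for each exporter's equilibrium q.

A representative exporter's profit is π_i = q_i(338 − Q) − 30q_i, with Q = q_i + Σ_{j≠i} q_j.
First-order condition: 308 − 2q_i − Σ_{j≠i} q_j = 0.
Imposing symmetry (q_j = q for all j) turns Σ_{j≠i} q_j into 2q, so 308 = 4q and q = 77.

77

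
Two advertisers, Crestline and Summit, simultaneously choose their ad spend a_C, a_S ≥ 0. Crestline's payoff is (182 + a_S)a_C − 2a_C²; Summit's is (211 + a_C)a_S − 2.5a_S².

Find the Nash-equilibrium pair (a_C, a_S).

Expanding Crestline's payoff: 182a_C + a_Sa_C − 2a_C².
∂π/∂a_C = 182 + a_S − 4a_C = 0, so a_C = 45.5 + 0.25a_S.
Likewise for Summit: a_S = 42.2 + 0.2a_C.
Solving the two reaction functions simultaneously: (1 − (0.25)(0.2))a_C = 45.5 + 0.25·42.2, so 0.95a_C = 56.05 and a_C = 59.
Then a_S = 42.2 + 0.2·59 = 54.

59, 54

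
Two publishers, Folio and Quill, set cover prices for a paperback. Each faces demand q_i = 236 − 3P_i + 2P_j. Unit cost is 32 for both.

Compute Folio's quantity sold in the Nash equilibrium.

Folio's profit: π = (P_{Folio} − 32)(236 − 3P_{Folio} + 2P_{Quill}).
∂π/∂P_{Folio} = 332 − 6P_{Folio} + 2P_{Quill} = 0 ⇒ P_{Folio} = 166/3 + (1/3)P_{Quill}.
Setting P_{Folio} = P_{Quill} in the reaction function: P_{Folio} = 166/3 + (1/3)P_{Folio}, so P_{Folio} = (166/3) / (2/3) = 83.
q_{Folio} = 236 − 3·83 + 2·83 = 153.

153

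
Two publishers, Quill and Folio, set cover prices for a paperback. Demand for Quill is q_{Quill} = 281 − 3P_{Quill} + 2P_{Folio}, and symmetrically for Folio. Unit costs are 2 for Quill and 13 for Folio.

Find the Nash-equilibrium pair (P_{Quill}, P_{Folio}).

73.8125, 77.9375

Quill's profit: π = (P_{Quill} − 2)(281 − 3P_{Quill} + 2P_{Folio}).
∂π/∂P_{Quill} = 287 − 6P_{Quill} + 2P_{Folio} = 0 ⇒ P_{Quill} = 287/6 + (1/3)P_{Folio}.
Similarly P_{Folio} = 160/3 + (1/3)P_{Quill}.
Solving the two reaction functions simultaneously: (1 − (1/3)(1/3))P_{Quill} = 287/6 + (1/3)·(160/3), so (8/9)P_{Quill} = 1181/18 and P_{Quill} = 73.8125.
Then P_{Folio} = 160/3 + (1/3)·73.8125 = 77.9375.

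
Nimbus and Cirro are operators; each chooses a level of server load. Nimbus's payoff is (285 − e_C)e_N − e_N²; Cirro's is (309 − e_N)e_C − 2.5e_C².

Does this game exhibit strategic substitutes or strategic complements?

Expanding Nimbus's payoff: 285e_N − e_Ce_N − e_N².
∂π/∂e_N = 285 − e_C − 2e_N = 0, so e_N = 142.5 − 0.5e_C.
The best-response slope de_N/de_C = −0.5 < 0: the reaction function is downward-sloping, so the choices are strategic substitutes.

strategic substitutes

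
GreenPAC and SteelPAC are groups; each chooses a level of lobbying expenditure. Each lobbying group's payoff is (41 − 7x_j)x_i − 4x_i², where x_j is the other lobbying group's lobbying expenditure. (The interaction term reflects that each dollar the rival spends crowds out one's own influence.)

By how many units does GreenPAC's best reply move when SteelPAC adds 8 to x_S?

GreenPAC's payoff is (41 − 7x_S)x_G − 4x_G².
∂π/∂x_G = 41 − 7x_S − 8x_G = 0, so x_G = 5.125 − 0.875x_S.
The reaction-function slope is −0.875, so an 8-unit rise in x_S moves x_G by −0.875 × 8 = −7. GreenPAC's best response falls — the actions are strategic substitutes.

-7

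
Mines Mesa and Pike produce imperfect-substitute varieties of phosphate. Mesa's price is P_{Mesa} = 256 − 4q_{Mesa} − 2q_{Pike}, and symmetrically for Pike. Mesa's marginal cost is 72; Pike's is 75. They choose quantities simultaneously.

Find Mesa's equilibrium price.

146

Mine Mesa's profit: π = q_{Mesa}(256 − 4q_{Mesa} − 2q_{Pike}) − 72q_{Mesa}.
∂π/∂q_{Mesa} = 184 − 8q_{Mesa} − 2q_{Pike} = 0 ⇒ q_{Mesa} = 23 − 0.25q_{Pike}.
Similarly q_{Pike} = 22.625 − 0.25q_{Mesa}.
Plugging q_{Pike} into Mesa's best response: q_{Mesa} = 23 − 0.25(22.625 − 0.25q_{Mesa}) ⇒ 0.9375q_{Mesa} = 555/32, so q_{Mesa} = 18.5.
Then q_{Pike} = 22.625 − 0.25·18.5 = 18.
P_{Mesa} = 256 − 4·18.5 − 2·18 = 146.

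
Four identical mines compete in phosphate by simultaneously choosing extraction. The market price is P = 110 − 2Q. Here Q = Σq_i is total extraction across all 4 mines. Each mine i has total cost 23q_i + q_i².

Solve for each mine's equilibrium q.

7.25

A representative mine's profit is π_i = q_i(110 − 2Q) − 23q_i − q_i², with Q = q_i + Σ_{j≠i} q_j.
First-order condition: 87 − 6q_i − 2Σ_{j≠i} q_j = 0.
In a symmetric equilibrium every mine chooses the same q, so Σ_{j≠i} q_j = 3q. The condition becomes 87 − 12q = 0, giving q = 87/12 = 7.25.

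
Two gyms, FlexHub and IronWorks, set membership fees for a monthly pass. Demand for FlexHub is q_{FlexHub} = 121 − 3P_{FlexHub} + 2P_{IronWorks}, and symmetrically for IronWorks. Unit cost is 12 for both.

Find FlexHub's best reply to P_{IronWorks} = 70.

49.5

FlexHub's profit: π = (P_{FlexHub} − 12)(121 − 3P_{FlexHub} + 2P_{IronWorks}).
∂π/∂P_{FlexHub} = 157 − 6P_{FlexHub} + 2P_{IronWorks} = 0 ⇒ P_{FlexHub} = 157/6 + (1/3)P_{IronWorks}.
At P_{IronWorks} = 70: P_{FlexHub} = 157/6 + (1/3)·70 = 49.5.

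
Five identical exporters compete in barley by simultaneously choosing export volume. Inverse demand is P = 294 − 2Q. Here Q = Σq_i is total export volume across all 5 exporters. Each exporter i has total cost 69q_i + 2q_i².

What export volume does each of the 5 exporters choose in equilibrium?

A representative exporter's profit is π_i = q_i(294 − 2Q) − 69q_i − 2q_i², with Q = q_i + Σ_{j≠i} q_j.
First-order condition: 225 − 8q_i − 2Σ_{j≠i} q_j = 0.
In a symmetric equilibrium every exporter chooses the same q, so Σ_{j≠i} q_j = 4q. The condition becomes 225 − 16q = 0, giving q = 225/16 = 14.0625.

14.0625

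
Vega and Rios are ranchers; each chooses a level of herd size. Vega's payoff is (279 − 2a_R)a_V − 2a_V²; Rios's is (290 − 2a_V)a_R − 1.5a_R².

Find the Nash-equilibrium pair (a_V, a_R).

32.125, 75.25

Expanding Vega's payoff: 279a_V − 2a_Ra_V − 2a_V².
∂π/∂a_V = 279 − 2a_R − 4a_V = 0, so a_V = 69.75 − 0.5a_R.
Likewise for Rios: a_R = 290/3 − (2/3)a_V.
Solving the two reaction functions simultaneously: (1 − (−0.5)(−2/3))a_V = 69.75 − 0.5·(290/3), so (2/3)a_V = 257/12 and a_V = 32.125.
Then a_R = 290/3 − (2/3)·32.125 = 75.25.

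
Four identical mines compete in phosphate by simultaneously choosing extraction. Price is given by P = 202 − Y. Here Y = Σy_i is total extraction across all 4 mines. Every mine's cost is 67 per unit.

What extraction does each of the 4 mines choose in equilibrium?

27

A representative mine's profit is π_i = y_i(202 − Y) − 67y_i, with Y = y_i + Σ_{j≠i} y_j.
First-order condition: 135 − 2y_i − Σ_{j≠i} y_j = 0.
In a symmetric equilibrium every mine chooses the same y, so Σ_{j≠i} y_j = 3y. The condition becomes 135 − 5y = 0, giving y = 135/5 = 27.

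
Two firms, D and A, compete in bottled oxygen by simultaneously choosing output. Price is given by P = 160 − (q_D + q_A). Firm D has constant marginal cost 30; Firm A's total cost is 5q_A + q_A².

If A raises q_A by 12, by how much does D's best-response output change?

-6

Firm D's profit: π = q_D(160 − (q_D + q_A)) − 30q_D.
∂π/∂q_D = 130 − 2q_D − q_A = 0, so q_D = 65 − 0.5q_A.
The reaction-function slope is −0.5, so a 12-unit rise in q_A moves q_D by −0.5 × 12 = −6. D's best response falls — the actions are strategic substitutes.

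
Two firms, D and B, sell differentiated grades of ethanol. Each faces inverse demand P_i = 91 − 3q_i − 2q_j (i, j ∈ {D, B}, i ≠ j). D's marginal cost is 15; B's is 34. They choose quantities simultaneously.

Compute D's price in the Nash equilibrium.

Firm D's profit: π = q_D(91 − 3q_D − 2q_B) − 15q_D.
∂π/∂q_D = 76 − 6q_D − 2q_B = 0 ⇒ q_D = 38/3 − (1/3)q_B.
Similarly q_B = 9.5 − (1/3)q_D.
Substituting the second reaction function into the first: q_D = 38/3 − (1/3)(9.5 − (1/3)q_D), which gives (8/9)q_D = 9.5 ⇒ q_D = 10.6875.
Then q_B = 9.5 − (1/3)·10.6875 = 5.9375.
P_D = 91 − 3·10.6875 − 2·5.9375 = 47.0625.

47.0625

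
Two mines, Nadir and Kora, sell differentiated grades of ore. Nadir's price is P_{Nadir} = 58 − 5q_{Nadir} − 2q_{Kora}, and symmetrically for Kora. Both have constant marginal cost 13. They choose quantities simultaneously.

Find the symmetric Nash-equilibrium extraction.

3.75

Mine Nadir's profit: π = q_{Nadir}(58 − 5q_{Nadir} − 2q_{Kora}) − 13q_{Nadir}.
∂π/∂q_{Nadir} = 45 − 10q_{Nadir} − 2q_{Kora} = 0 ⇒ q_{Nadir} = 4.5 − 0.2q_{Kora}.
By symmetry q_{Kora} = q_{Nadir}; substituting into the reaction function, 1.2q_{Nadir} = 4.5 and q_{Nadir} = 3.75.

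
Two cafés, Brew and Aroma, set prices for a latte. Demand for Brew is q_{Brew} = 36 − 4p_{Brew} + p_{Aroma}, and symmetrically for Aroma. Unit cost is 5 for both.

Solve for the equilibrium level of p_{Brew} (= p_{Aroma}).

Brew's profit: π = (p_{Brew} − 5)(36 − 4p_{Brew} + p_{Aroma}).
∂π/∂p_{Brew} = 56 − 8p_{Brew} + p_{Aroma} = 0 ⇒ p_{Brew} = 7 + 0.125p_{Aroma}.
By symmetry p_{Aroma} = p_{Brew}; substituting into the reaction function, 0.875p_{Brew} = 7 and p_{Brew} = 8.

8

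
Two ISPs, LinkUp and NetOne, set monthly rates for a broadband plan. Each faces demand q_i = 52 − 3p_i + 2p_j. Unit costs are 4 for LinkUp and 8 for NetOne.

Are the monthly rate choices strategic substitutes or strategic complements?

strategic complements

LinkUp's profit: π = (p_{LinkUp} − 4)(52 − 3p_{LinkUp} + 2p_{NetOne}).
∂π/∂p_{LinkUp} = 64 − 6p_{LinkUp} + 2p_{NetOne} = 0 ⇒ p_{LinkUp} = 32/3 + (1/3)p_{NetOne}.
The best-response slope dp_{LinkUp}/dp_{NetOne} = 1/3 > 0: the reaction function is upward-sloping, so the choices are strategic complements.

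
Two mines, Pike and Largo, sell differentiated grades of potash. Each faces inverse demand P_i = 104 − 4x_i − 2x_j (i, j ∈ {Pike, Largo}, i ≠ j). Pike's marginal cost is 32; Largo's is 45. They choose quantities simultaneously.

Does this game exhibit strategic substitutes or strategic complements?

strategic substitutes

Mine Pike's profit: π = x_{Pike}(104 − 4x_{Pike} − 2x_{Largo}) − 32x_{Pike}.
∂π/∂x_{Pike} = 72 − 8x_{Pike} − 2x_{Largo} = 0 ⇒ x_{Pike} = 9 − 0.25x_{Largo}.
The best-response slope dx_{Pike}/dx_{Largo} = −0.25 < 0: the reaction function is downward-sloping, so the choices are strategic substitutes.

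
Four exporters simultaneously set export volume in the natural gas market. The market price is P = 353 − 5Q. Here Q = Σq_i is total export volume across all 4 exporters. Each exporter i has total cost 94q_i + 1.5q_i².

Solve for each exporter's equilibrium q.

A representative exporter's profit is π_i = q_i(353 − 5Q) − 94q_i − 1.5q_i², with Q = q_i + Σ_{j≠i} q_j.
First-order condition: 259 − 13q_i − 5Σ_{j≠i} q_j = 0.
In a symmetric equilibrium every exporter chooses the same q, so Σ_{j≠i} q_j = 3q. The condition becomes 259 − 28q = 0, giving q = 259/28 = 9.25.

9.25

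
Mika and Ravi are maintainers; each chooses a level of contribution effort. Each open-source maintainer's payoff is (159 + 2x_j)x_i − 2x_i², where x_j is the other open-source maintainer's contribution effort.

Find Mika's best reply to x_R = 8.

43.75

Mika's payoff is (159 + 2x_R)x_M − 2x_M².
∂π/∂x_M = 159 + 2x_R − 4x_M = 0, so x_M = 39.75 + 0.5x_R.
At x_R = 8: x_M = 39.75 + 0.5·8 = 43.75.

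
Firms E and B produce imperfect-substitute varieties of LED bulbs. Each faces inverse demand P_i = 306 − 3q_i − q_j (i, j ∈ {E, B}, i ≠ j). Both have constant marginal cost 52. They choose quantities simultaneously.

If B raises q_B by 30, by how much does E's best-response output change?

Firm E's profit: π = q_E(306 − 3q_E − q_B) − 52q_E.
∂π/∂q_E = 254 − 6q_E − q_B = 0 ⇒ q_E = 127/3 − (1/6)q_B.
The reaction-function slope is −1/6, so a 30-unit rise in q_B moves q_E by −1/6 × 30 = −5. E's best response falls — the actions are strategic substitutes.

-5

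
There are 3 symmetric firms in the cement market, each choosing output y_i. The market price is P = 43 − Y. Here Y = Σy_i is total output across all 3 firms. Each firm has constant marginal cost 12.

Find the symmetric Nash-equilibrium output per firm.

A representative firm's profit is π_i = y_i(43 − Y) − 12y_i, with Y = y_i + Σ_{j≠i} y_j.
First-order condition: 31 − 2y_i − Σ_{j≠i} y_j = 0.
With identical firms, set every y_j = y: then 31 − 2y − 2y = 0, i.e. y = 31/4 = 7.75.

7.75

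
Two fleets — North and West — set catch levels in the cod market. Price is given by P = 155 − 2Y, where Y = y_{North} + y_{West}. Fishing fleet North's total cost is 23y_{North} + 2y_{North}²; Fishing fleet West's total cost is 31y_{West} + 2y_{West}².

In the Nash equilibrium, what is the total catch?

25.6

Fishing fleet North's profit: π = y_{North}(155 − 2(y_{North} + y_{West})) − 23y_{North} − 2y_{North}².
∂π/∂y_{North} = 132 − 8y_{North} − 2y_{West} = 0, so y_{North} = 16.5 − 0.25y_{West}.
By the same steps for West: y_{West} = 15.5 − 0.25y_{North}.
Substituting the second reaction function into the first: y_{North} = 16.5 − 0.25(15.5 − 0.25y_{North}), which gives 0.9375y_{North} = 12.625 ⇒ y_{North} = 202/15.
Then y_{West} = 15.5 − 0.25·(202/15) = 182/15.
Total catch: 202/15 + 182/15 = 25.6.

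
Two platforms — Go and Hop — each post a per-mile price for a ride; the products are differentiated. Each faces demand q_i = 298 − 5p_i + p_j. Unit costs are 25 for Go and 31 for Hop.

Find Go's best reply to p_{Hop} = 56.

Go's profit: π = (p_{Go} − 25)(298 − 5p_{Go} + p_{Hop}).
∂π/∂p_{Go} = 423 − 10p_{Go} + p_{Hop} = 0 ⇒ p_{Go} = 42.3 + 0.1p_{Hop}.
At p_{Hop} = 56: p_{Go} = 42.3 + 0.1·56 = 47.9.

47.9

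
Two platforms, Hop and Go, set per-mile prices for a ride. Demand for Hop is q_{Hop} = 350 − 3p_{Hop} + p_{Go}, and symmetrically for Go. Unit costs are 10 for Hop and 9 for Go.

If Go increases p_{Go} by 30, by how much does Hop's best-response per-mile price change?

Hop's profit: π = (p_{Hop} − 10)(350 − 3p_{Hop} + p_{Go}).
∂π/∂p_{Hop} = 380 − 6p_{Hop} + p_{Go} = 0 ⇒ p_{Hop} = 190/3 + (1/6)p_{Go}.
The reaction-function slope is 1/6, so a 30-unit rise in p_{Go} moves p_{Hop} by 1/6 × 30 = 5. Hop's best response rises — the actions are strategic complements.

5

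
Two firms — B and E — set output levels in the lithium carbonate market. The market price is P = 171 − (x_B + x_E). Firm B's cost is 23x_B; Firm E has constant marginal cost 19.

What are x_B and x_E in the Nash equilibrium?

Firm B's profit: π = x_B(171 − (x_B + x_E)) − 23x_B.
∂π/∂x_B = 148 − 2x_B − x_E = 0, so x_B = 74 − 0.5x_E.
By the same steps for E: x_E = 76 − 0.5x_B.
Substituting the second reaction function into the first: x_B = 74 − 0.5(76 − 0.5x_B), which gives 0.75x_B = 36 ⇒ x_B = 48.
Then x_E = 76 − 0.5·48 = 52.

48, 52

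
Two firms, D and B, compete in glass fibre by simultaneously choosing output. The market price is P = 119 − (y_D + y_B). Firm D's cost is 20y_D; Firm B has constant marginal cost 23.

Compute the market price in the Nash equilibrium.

54

Firm D's profit: π = y_D(119 − (y_D + y_B)) − 20y_D.
∂π/∂y_D = 99 − 2y_D − y_B = 0, so y_D = 49.5 − 0.5y_B.
By the same steps for B: y_B = 48 − 0.5y_D.
Solving the two reaction functions simultaneously: (1 − (−0.5)(−0.5))y_D = 49.5 − 0.5·48, so 0.75y_D = 25.5 and y_D = 34.
Then y_B = 48 − 0.5·34 = 31.
Equilibrium price: P = 119 − 65 = 54.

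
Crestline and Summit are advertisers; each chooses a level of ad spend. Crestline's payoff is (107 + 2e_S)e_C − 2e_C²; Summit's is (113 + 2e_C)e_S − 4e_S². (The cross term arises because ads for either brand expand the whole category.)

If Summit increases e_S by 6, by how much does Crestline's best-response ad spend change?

Expanding Crestline's payoff: 107e_C + 2e_Se_C − 2e_C².
∂π/∂e_C = 107 + 2e_S − 4e_C = 0, so e_C = 26.75 + 0.5e_S.
The reaction-function slope is 0.5, so a 6-unit rise in e_S moves e_C by 0.5 × 6 = 3. Crestline's best response rises — the actions are strategic complements.

3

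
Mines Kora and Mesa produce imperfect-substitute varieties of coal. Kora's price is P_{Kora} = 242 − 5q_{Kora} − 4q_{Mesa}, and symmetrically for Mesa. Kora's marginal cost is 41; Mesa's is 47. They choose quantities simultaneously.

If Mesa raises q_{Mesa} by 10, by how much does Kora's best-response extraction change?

-4

Mine Kora's profit: π = q_{Kora}(242 − 5q_{Kora} − 4q_{Mesa}) − 41q_{Kora}.
∂π/∂q_{Kora} = 201 − 10q_{Kora} − 4q_{Mesa} = 0 ⇒ q_{Kora} = 20.1 − 0.4q_{Mesa}.
The reaction-function slope is −0.4, so a 10-unit rise in q_{Mesa} moves q_{Kora} by −0.4 × 10 = −4. Kora's best response falls — the actions are strategic substitutes.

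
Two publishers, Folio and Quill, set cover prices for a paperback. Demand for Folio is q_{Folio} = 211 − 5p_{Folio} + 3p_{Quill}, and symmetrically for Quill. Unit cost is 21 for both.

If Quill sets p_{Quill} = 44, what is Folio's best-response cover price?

Folio's profit: π = (p_{Folio} − 21)(211 − 5p_{Folio} + 3p_{Quill}).
∂π/∂p_{Folio} = 316 − 10p_{Folio} + 3p_{Quill} = 0 ⇒ p_{Folio} = 31.6 + 0.3p_{Quill}.
At p_{Quill} = 44: p_{Folio} = 31.6 + 0.3·44 = 44.8.

44.8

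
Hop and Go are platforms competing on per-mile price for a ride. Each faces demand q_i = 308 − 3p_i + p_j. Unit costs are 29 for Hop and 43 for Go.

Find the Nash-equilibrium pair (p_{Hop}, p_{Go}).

Hop's profit: π = (p_{Hop} − 29)(308 − 3p_{Hop} + p_{Go}).
∂π/∂p_{Hop} = 395 − 6p_{Hop} + p_{Go} = 0 ⇒ p_{Hop} = 395/6 + (1/6)p_{Go}.
Similarly p_{Go} = 437/6 + (1/6)p_{Hop}.
Substituting the second reaction function into the first: p_{Hop} = 395/6 + (1/6)(437/6 + (1/6)p_{Hop}), which gives (35/36)p_{Hop} = 2807/36 ⇒ p_{Hop} = 80.2.
Then p_{Go} = 437/6 + (1/6)·80.2 = 86.2.

80.2, 86.2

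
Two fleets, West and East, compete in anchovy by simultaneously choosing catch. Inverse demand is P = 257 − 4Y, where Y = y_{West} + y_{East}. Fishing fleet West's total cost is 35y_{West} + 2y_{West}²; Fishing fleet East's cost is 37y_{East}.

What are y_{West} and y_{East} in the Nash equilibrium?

11.2, 21.9

Fishing fleet West's profit: π = y_{West}(257 − 4(y_{West} + y_{East})) − 35y_{West} − 2y_{West}².
∂π/∂y_{West} = 222 − 12y_{West} − 4y_{East} = 0, so y_{West} = 18.5 − (1/3)y_{East}.
For East: ∂π/∂y_{East} = 220 − 8y_{East} − 4y_{West} = 0 ⇒ y_{East} = 27.5 − 0.5y_{West}.
Solving the two reaction functions simultaneously: (1 − (−1/3)(−0.5))y_{West} = 18.5 − (1/3)·27.5, so (5/6)y_{West} = 28/3 and y_{West} = 11.2.
Then y_{East} = 27.5 − 0.5·11.2 = 21.9.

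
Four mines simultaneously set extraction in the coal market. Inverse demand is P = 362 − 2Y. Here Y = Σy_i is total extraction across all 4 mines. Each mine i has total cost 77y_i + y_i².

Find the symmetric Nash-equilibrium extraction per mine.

A representative mine's profit is π_i = y_i(362 − 2Y) − 77y_i − y_i², with Y = y_i + Σ_{j≠i} y_j.
First-order condition: 285 − 6y_i − 2Σ_{j≠i} y_j = 0.
In a symmetric equilibrium every mine chooses the same y, so Σ_{j≠i} y_j = 3y. The condition becomes 285 − 12y = 0, giving y = 285/12 = 23.75.

23.75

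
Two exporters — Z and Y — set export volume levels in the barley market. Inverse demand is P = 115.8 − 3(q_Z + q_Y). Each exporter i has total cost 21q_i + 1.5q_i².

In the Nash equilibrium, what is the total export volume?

15.8

Exporter Z's profit: π = q_Z(115.8 − 3(q_Z + q_Y)) − 21q_Z − 1.5q_Z².
∂π/∂q_Z = 94.8 − 9q_Z − 3q_Y = 0, so q_Z = 158/15 − (1/3)q_Y.
The game is symmetric, so in equilibrium q_Y = q_Z: the reaction function gives (4/3)q_Z = 158/15, hence q_Z = 7.9.
Total export volume: 7.9 + 7.9 = 15.8.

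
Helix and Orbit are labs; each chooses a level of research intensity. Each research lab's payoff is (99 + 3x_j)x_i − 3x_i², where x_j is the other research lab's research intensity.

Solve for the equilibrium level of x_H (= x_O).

33

Helix's payoff is (99 + 3x_O)x_H − 3x_H².
∂π/∂x_H = 99 + 3x_O − 6x_H = 0, so x_H = 16.5 + 0.5x_O.
By symmetry x_O = x_H; substituting into the reaction function, 0.5x_H = 16.5 and x_H = 33.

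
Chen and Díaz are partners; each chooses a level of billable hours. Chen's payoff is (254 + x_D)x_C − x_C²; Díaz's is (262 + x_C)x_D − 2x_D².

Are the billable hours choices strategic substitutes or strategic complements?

strategic complements

Expanding Chen's payoff: 254x_C + x_Dx_C − x_C².
∂π/∂x_C = 254 + x_D − 2x_C = 0, so x_C = 127 + 0.5x_D.
The best-response slope dx_C/dx_D = 0.5 > 0: the reaction function is upward-sloping, so the choices are strategic complements.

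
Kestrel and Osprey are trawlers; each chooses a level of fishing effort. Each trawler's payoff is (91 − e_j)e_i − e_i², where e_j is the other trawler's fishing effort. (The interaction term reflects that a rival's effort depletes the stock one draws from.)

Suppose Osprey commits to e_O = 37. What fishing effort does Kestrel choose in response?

27

Kestrel's payoff is (91 − e_O)e_K − e_K².
∂π/∂e_K = 91 − e_O − 2e_K = 0, so e_K = 45.5 − 0.5e_O.
At e_O = 37: e_K = 45.5 − 0.5·37 = 27.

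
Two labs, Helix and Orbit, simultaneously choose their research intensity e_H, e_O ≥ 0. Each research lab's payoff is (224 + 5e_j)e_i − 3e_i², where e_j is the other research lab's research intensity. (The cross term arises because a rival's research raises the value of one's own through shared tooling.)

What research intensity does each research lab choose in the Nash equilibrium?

224

Helix's payoff is (224 + 5e_O)e_H − 3e_H².
∂π/∂e_H = 224 + 5e_O − 6e_H = 0, so e_H = 112/3 + (5/6)e_O.
Setting e_H = e_O in the reaction function: e_H = 112/3 + (5/6)e_H, so e_H = (112/3) / (1/6) = 224.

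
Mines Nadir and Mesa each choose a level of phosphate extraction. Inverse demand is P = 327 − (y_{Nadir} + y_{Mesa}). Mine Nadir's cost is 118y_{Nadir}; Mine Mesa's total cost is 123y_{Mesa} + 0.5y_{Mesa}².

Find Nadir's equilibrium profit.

Mine Nadir's profit: π = y_{Nadir}(327 − (y_{Nadir} + y_{Mesa})) − 118y_{Nadir}.
∂π/∂y_{Nadir} = 209 − 2y_{Nadir} − y_{Mesa} = 0, so y_{Nadir} = 104.5 − 0.5y_{Mesa}.
For Mesa: ∂π/∂y_{Mesa} = 204 − 3y_{Mesa} − y_{Nadir} = 0 ⇒ y_{Mesa} = 68 − (1/3)y_{Nadir}.
Plugging y_{Mesa} into Nadir's best response: y_{Nadir} = 104.5 − 0.5(68 − (1/3)y_{Nadir}) ⇒ (5/6)y_{Nadir} = 70.5, so y_{Nadir} = 84.6.
Then y_{Mesa} = 68 − (1/3)·84.6 = 39.8.
Price P = 327 − 124.4 = 202.6.
Nadir's profit: (202.6 − 118)·84.6 = 7157.16.

7157.16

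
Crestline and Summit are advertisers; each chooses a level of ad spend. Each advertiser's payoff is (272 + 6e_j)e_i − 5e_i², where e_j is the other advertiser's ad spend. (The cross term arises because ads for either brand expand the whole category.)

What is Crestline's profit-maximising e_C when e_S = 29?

Crestline's payoff is (272 + 6e_S)e_C − 5e_C².
∂π/∂e_C = 272 + 6e_S − 10e_C = 0, so e_C = 27.2 + 0.6e_S.
At e_S = 29: e_C = 27.2 + 0.6·29 = 44.6.

44.6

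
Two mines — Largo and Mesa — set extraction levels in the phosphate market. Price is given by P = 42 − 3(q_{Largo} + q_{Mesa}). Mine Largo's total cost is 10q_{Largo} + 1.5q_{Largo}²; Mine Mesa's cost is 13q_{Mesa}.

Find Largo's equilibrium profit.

Mine Largo's profit: π = q_{Largo}(42 − 3(q_{Largo} + q_{Mesa})) − 10q_{Largo} − 1.5q_{Largo}².
∂π/∂q_{Largo} = 32 − 9q_{Largo} − 3q_{Mesa} = 0, so q_{Largo} = 32/9 − (1/3)q_{Mesa}.
For Mesa: ∂π/∂q_{Mesa} = 29 − 6q_{Mesa} − 3q_{Largo} = 0 ⇒ q_{Mesa} = 29/6 − 0.5q_{Largo}.
Solving the two reaction functions simultaneously: (1 − (−1/3)(−0.5))q_{Largo} = 32/9 − (1/3)·(29/6), so (5/6)q_{Largo} = 35/18 and q_{Largo} = 7/3.
Then q_{Mesa} = 29/6 − 0.5·(7/3) = 11/3.
Price P = 42 − 3·6 = 24.
Largo's profit: (24 − 10)·(7/3) − 1.5(7/3)² = 24.5.

24.5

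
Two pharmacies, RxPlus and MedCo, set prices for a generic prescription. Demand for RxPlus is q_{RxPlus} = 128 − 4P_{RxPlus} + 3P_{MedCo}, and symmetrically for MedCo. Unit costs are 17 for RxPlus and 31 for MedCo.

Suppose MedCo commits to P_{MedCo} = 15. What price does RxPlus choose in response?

RxPlus's profit: π = (P_{RxPlus} − 17)(128 − 4P_{RxPlus} + 3P_{MedCo}).
∂π/∂P_{RxPlus} = 196 − 8P_{RxPlus} + 3P_{MedCo} = 0 ⇒ P_{RxPlus} = 24.5 + 0.375P_{MedCo}.
At P_{MedCo} = 15: P_{RxPlus} = 24.5 + 0.375·15 = 30.125.

30.125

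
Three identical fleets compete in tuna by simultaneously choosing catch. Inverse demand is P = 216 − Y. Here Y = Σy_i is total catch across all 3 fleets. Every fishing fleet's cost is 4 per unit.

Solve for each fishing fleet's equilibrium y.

A representative fishing fleet's profit is π_i = y_i(216 − Y) − 4y_i, with Y = y_i + Σ_{j≠i} y_j.
First-order condition: 212 − 2y_i − Σ_{j≠i} y_j = 0.
Imposing symmetry (y_j = y for all j) turns Σ_{j≠i} y_j into 2y, so 212 = 4y and y = 53.

53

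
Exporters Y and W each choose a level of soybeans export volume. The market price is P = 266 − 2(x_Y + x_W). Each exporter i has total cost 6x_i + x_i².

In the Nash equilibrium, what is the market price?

Exporter Y's profit: π = x_Y(266 − 2(x_Y + x_W)) − 6x_Y − x_Y².
∂π/∂x_Y = 260 − 6x_Y − 2x_W = 0, so x_Y = 130/3 − (1/3)x_W.
By symmetry x_W = x_Y; substituting into the reaction function, (4/3)x_Y = 130/3 and x_Y = 32.5.
Equilibrium price: P = 266 − 2·65 = 136.

136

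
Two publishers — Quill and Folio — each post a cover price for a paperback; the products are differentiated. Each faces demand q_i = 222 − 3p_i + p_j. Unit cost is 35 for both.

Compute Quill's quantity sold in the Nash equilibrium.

Quill's profit: π = (p_{Quill} − 35)(222 − 3p_{Quill} + p_{Folio}).
∂π/∂p_{Quill} = 327 − 6p_{Quill} + p_{Folio} = 0 ⇒ p_{Quill} = 54.5 + (1/6)p_{Folio}.
By symmetry p_{Folio} = p_{Quill}; substituting into the reaction function, (5/6)p_{Quill} = 54.5 and p_{Quill} = 65.4.
q_{Quill} = 222 − 3·65.4 + 65.4 = 91.2.

91.2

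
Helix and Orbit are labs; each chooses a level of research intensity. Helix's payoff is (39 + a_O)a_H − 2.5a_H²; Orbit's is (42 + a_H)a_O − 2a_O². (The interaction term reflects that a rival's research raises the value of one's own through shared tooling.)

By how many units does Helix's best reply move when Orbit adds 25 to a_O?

Expanding Helix's payoff: 39a_H + a_Oa_H − 2.5a_H².
∂π/∂a_H = 39 + a_O − 5a_H = 0, so a_H = 7.8 + 0.2a_O.
The reaction-function slope is 0.2, so a 25-unit rise in a_O moves a_H by 0.2 × 25 = 5. Helix's best response rises — the actions are strategic complements.

5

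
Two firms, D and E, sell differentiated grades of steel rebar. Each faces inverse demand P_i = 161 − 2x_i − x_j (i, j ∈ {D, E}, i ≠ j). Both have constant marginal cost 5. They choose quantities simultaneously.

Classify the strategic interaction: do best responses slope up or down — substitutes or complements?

Firm D's profit: π = x_D(161 − 2x_D − x_E) − 5x_D.
∂π/∂x_D = 156 − 4x_D − x_E = 0 ⇒ x_D = 39 − 0.25x_E.
The best-response slope dx_D/dx_E = −0.25 < 0: the reaction function is downward-sloping, so the choices are strategic substitutes.

strategic substitutes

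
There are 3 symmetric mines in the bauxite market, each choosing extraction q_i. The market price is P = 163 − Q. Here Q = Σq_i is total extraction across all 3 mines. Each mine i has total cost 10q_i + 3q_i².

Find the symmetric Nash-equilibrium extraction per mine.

15.3

A representative mine's profit is π_i = q_i(163 − Q) − 10q_i − 3q_i², with Q = q_i + Σ_{j≠i} q_j.
First-order condition: 153 − 8q_i − Σ_{j≠i} q_j = 0.
In a symmetric equilibrium every mine chooses the same q, so Σ_{j≠i} q_j = 2q. The condition becomes 153 − 10q = 0, giving q = 153/10 = 15.3.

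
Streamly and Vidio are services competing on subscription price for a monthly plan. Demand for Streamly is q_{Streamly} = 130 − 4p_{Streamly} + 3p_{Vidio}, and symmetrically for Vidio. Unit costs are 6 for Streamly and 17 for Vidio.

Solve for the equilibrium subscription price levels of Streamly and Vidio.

33.2, 37.2

Streamly's profit: π = (p_{Streamly} − 6)(130 − 4p_{Streamly} + 3p_{Vidio}).
∂π/∂p_{Streamly} = 154 − 8p_{Streamly} + 3p_{Vidio} = 0 ⇒ p_{Streamly} = 19.25 + 0.375p_{Vidio}.
Similarly p_{Vidio} = 24.75 + 0.375p_{Streamly}.
Solving the two reaction functions simultaneously: (1 − (0.375)(0.375))p_{Streamly} = 19.25 + 0.375·24.75, so (55/64)p_{Streamly} = 913/32 and p_{Streamly} = 33.2.
Then p_{Vidio} = 24.75 + 0.375·33.2 = 37.2.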